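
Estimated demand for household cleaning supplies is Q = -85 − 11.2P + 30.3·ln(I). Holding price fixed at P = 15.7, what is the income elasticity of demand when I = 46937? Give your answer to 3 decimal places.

At P = 15.7, I = 46937: Q = 65.084.
Holding P constant, ∂Q/∂I = 30.3/I = 0.000645546.
η_I = (∂Q/∂I)·(I/Q) = 0.000645546 × (46937/65.084) = 0.466.

0.466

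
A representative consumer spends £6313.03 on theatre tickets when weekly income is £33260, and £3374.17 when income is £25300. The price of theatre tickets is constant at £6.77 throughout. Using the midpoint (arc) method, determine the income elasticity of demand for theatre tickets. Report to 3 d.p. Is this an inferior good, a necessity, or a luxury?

2.232 (luxury)

With a constant price, Q₁ = 6313.03/6.77 = 932.501 and Q₂ = 3374.17/6.77 = 498.400 (equivalently, work directly with expenditure since P cancels).
Midpoint %ΔQ = (3374.17 − 6313.03)/4843.60 = -0.60675; midpoint %ΔI = (25300 − 33260)/29280 = -0.27186.
η = -0.60675 / -0.27186 = 2.232.
η > 1 ⇒ luxury.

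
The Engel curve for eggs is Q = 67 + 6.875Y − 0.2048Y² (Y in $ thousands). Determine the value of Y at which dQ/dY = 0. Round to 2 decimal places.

16.78

dQ/dY = 6.875 − 0.4096Y.
The good is inferior where dQ/dY < 0. Setting dQ/dY = 0 gives Y = 6.875 / 0.4096 = 16.78.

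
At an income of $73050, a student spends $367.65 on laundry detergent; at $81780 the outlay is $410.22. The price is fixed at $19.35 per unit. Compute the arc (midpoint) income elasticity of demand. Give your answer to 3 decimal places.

0.971

With a constant price, Q₁ = 367.65/19.35 = 19.000 and Q₂ = 410.22/19.35 = 21.200 (equivalently, work directly with expenditure since P cancels).
Midpoint %ΔQ = (410.22 − 367.65)/388.94 = 0.10945; midpoint %ΔI = (81780 − 73050)/77415 = 0.11277.
η = 0.10945 / 0.11277 = 0.971.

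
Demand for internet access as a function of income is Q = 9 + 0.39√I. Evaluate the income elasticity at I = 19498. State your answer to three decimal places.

At I = 19498: Q = 63.458.
dQ/dI = 0.39/(2√I) = 0.0013965 at this income.
η = (dQ/dI)·(I/Q) = 0.0013965 × (19498/63.458) = 0.429.

0.429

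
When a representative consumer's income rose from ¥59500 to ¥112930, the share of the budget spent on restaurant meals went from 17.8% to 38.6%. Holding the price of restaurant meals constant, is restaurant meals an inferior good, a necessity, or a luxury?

The budget share rises as income rises, so η > 1.

luxury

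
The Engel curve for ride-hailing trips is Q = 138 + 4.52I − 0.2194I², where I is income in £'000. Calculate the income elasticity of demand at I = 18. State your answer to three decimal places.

At I = 18: Q = 148.2744.
dQ/dI = 4.52 − 0.4388I = -3.37840.
η = (dQ/dI)·(I/Q) = -3.37840 × (18/148.2744) = -0.410.

-0.410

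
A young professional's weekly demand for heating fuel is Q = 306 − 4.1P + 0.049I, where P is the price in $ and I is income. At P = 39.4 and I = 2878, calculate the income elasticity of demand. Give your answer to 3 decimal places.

0.494

At P = 39.4, I = 2878: Q = 285.482.
Holding P constant, ∂Q/∂I = 0.049.
η_I = (∂Q/∂I)·(I/Q) = 0.049 × (2878/285.482) = 0.494.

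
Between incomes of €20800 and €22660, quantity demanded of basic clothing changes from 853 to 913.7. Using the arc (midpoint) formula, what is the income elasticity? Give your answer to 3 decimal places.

0.803

ΔQ = 913.7 − 853 = 60.7; midpoint Q̄ = (853 + 913.7)/2 = 883.35.
ΔI = 22660 − 20800 = 1860; midpoint Ī = (20800 + 22660)/2 = 21730.
η = (ΔQ/Q̄) ÷ (ΔI/Ī) = (60.7/883.35) ÷ (1860/21730) = 0.803.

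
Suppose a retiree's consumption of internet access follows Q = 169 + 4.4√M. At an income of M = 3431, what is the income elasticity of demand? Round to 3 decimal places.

At M = 3431: Q = 426.729.
dQ/dM = 4.4/(2√M) = 0.0375589 at this income.
η = (dQ/dM)·(M/Q) = 0.0375589 × (3431/426.729) = 0.302.

0.302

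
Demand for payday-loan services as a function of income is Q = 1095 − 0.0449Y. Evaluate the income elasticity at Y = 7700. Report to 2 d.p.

-0.46

At Y = 7700: Q = 749.270.
dQ/dY = −0.0449.
η = (dQ/dY)·(Y/Q) = -0.0449 × (7700/749.270) = -0.46.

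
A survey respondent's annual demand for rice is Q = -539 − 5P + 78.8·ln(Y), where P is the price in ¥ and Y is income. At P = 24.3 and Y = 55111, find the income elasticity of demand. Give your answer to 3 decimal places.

0.394

At P = 24.3, Y = 55111: Q = 199.768.
Holding P constant, ∂Q/∂Y = 78.8/Y = 0.00142984.
η_Y = (∂Q/∂Y)·(Y/Q) = 0.00142984 × (55111/199.768) = 0.394.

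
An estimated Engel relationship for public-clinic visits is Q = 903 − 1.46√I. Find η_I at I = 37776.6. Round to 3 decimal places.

-0.229

At I = 37776.6: Q = 619.231.
dQ/dI = -1.46/(2√I) = -0.00375588 at this income.
η = (dQ/dI)·(I/Q) = -0.00375588 × (37776.6/619.231) = -0.229.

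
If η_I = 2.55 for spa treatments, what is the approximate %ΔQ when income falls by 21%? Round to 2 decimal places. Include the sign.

%ΔQ ≈ η × %ΔI = 2.55 × (-21%) = -53.55%.

-53.55%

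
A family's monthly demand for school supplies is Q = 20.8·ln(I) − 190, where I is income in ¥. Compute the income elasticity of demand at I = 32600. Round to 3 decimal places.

At I = 32600: Q = 26.155.
dQ/dI = 20.8/I = 0.000638037 at this income.
η = (dQ/dI)·(I/Q) = 0.000638037 × (32600/26.155) = 0.795.

0.795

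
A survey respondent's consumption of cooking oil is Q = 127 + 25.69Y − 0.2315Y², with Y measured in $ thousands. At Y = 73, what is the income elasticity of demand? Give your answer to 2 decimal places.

At Y = 73: Q = 768.7065.
dQ/dY = 25.69 − 0.463Y = -8.10900.
η = (dQ/dY)·(Y/Q) = -8.10900 × (73/768.7065) = -0.77.

-0.77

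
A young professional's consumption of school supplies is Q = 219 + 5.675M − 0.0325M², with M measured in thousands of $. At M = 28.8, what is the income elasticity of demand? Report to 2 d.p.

At M = 28.8: Q = 355.4832.
dQ/dM = 5.675 − 0.065M = 3.80300.
η = (dQ/dM)·(M/Q) = 3.80300 × (28.8/355.4832) = 0.31.

0.31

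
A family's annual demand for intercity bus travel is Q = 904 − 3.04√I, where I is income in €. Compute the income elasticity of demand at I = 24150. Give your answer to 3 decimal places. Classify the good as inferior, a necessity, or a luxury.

-0.547 (inferior good)

At I = 24150: Q = 431.576.
dQ/dI = -3.04/(2√I) = -0.00978104 at this income.
η = (dQ/dI)·(I/Q) = -0.00978104 × (24150/431.576) = -0.547.
Since η < 0, the good is an inferior good.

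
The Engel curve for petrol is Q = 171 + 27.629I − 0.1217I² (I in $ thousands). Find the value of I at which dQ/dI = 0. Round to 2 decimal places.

113.51

dQ/dI = 27.629 − 0.2434I.
The good is inferior where dQ/dI < 0. Setting dQ/dI = 0 gives I = 27.629 / 0.2434 = 113.51.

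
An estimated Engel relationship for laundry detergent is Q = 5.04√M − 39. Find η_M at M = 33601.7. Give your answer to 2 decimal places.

At M = 33601.7: Q = 884.871.
dQ/dM = 5.04/(2√M) = 0.0137474 at this income.
η = (dQ/dM)·(M/Q) = 0.0137474 × (33601.7/884.871) = 0.52.

0.52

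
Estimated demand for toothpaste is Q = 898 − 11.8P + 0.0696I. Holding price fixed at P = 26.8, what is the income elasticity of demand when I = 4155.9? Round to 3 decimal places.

0.332

At P = 26.8, I = 4155.9: Q = 871.011.
Holding P constant, ∂Q/∂I = 0.0696.
η_I = (∂Q/∂I)·(I/Q) = 0.0696 × (4155.9/871.011) = 0.332.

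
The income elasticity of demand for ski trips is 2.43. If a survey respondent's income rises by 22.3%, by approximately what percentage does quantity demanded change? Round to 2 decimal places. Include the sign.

54.19%

%ΔQ ≈ η × %ΔI = 2.43 × 22.3% = 54.19%.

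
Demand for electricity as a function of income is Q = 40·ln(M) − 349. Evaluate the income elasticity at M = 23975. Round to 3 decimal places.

0.735

At M = 23975: Q = 54.391.
dQ/dM = 40/M = 0.0016684 at this income.
η = (dQ/dM)·(M/Q) = 0.0016684 × (23975/54.391) = 0.735.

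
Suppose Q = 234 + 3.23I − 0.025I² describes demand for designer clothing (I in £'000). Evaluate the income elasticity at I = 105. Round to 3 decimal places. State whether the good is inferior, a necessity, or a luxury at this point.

-0.713 (inferior good)

At I = 105: Q = 297.5250.
dQ/dI = 3.23 − 0.05I = -2.02000.
η = (dQ/dI)·(I/Q) = -2.02000 × (105/297.5250) = -0.713.
η < 0 ⇒ inferior good.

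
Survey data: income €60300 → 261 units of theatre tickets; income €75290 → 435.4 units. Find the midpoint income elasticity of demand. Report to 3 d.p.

2.265

ΔQ = 435.4 − 261 = 174.4; midpoint Q̄ = (261 + 435.4)/2 = 348.2.
ΔI = 75290 − 60300 = 14990; midpoint Ī = (60300 + 75290)/2 = 67795.
η = (ΔQ/Q̄) ÷ (ΔI/Ī) = (174.4/348.2) ÷ (14990/67795) = 2.265.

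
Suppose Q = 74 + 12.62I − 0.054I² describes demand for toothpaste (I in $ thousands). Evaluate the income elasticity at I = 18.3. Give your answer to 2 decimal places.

0.68

At I = 18.3: Q = 286.8619.
dQ/dI = 12.62 − 0.108I = 10.64360.
η = (dQ/dI)·(I/Q) = 10.64360 × (18.3/286.8619) = 0.68.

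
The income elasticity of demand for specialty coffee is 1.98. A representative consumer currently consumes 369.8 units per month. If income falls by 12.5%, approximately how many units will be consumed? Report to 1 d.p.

%ΔQ ≈ η × %ΔI = 1.98 × (-12.5%) = -24.75%.
New Q ≈ 369.8 × (1 − 0.2475) = 278.3.

278.3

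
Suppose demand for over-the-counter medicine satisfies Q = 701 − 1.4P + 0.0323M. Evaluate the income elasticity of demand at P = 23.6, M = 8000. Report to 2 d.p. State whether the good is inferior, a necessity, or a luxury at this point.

At P = 23.6, M = 8000: Q = 926.360.
Holding P constant, ∂Q/∂M = 0.0323.
η_M = (∂Q/∂M)·(M/Q) = 0.0323 × (8000/926.360) = 0.28.
Since 0 < η < 1, this is a necessity.

0.28 (necessity)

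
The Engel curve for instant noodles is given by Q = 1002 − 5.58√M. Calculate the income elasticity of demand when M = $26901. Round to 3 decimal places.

-5.272

At M = 26901: Q = 86.795.
dQ/dM = -5.58/(2√M) = -0.0170106 at this income.
η = (dQ/dM)·(M/Q) = -0.0170106 × (26901/86.795) = -5.272.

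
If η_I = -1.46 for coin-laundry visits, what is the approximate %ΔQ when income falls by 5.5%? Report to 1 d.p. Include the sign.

%ΔQ ≈ η × %ΔI = -1.46 × (-5.5%) = 8.0%.

8.0%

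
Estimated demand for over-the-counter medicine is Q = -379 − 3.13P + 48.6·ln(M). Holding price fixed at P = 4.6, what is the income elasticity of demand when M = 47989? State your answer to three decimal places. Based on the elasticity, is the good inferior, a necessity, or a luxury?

At P = 4.6, M = 47989: Q = 130.448.
Holding P constant, ∂Q/∂M = 48.6/M = 0.00101273.
η_M = (∂Q/∂M)·(M/Q) = 0.00101273 × (47989/130.448) = 0.373.
Since 0 < η < 1, this is a necessity.

0.373 (necessity)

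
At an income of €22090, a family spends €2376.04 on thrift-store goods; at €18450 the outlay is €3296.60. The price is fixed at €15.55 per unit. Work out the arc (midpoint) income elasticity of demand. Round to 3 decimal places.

With a constant price, Q₁ = 2376.04/15.55 = 152.800 and Q₂ = 3296.60/15.55 = 212.000 (equivalently, work directly with expenditure since P cancels).
Midpoint %ΔQ = (3296.60 − 2376.04)/2836.32 = 0.32456; midpoint %ΔI = (18450 − 22090)/20270 = -0.17958.
η = 0.32456 / -0.17958 = -1.807.

-1.807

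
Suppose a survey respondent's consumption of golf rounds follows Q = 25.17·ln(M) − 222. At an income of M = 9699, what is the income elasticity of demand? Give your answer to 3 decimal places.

2.780

At M = 9699: Q = 9.055.
dQ/dM = 25.17/M = 0.00259511 at this income.
η = (dQ/dM)·(M/Q) = 0.00259511 × (9699/9.055) = 2.780.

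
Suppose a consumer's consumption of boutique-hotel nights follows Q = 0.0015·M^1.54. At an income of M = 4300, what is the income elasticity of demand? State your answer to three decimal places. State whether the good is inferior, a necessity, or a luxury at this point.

1.540 (luxury)

For Q = A·M^β the income elasticity is constant and equal to β.
Here β = 1.54, so η = 1.540.
Since η > 1, the good is a luxury.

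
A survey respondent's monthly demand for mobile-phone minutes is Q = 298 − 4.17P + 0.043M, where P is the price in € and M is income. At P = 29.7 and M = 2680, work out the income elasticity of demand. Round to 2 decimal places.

0.40

At P = 29.7, M = 2680: Q = 289.391.
Holding P constant, ∂Q/∂M = 0.043.
η_M = (∂Q/∂M)·(M/Q) = 0.043 × (2680/289.391) = 0.40.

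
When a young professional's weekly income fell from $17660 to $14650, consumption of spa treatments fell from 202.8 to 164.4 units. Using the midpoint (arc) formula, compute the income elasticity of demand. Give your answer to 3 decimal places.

1.123

ΔQ = 164.4 − 202.8 = -38.4; midpoint Q̄ = (202.8 + 164.4)/2 = 183.6.
ΔI = 14650 − 17660 = -3010; midpoint Ī = (17660 + 14650)/2 = 16155.
η = (ΔQ/Q̄) ÷ (ΔI/Ī) = (-38.4/183.6) ÷ (-3010/16155) = 1.123.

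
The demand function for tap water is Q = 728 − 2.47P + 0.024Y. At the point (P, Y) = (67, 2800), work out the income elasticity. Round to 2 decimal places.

0.11

At P = 67, Y = 2800: Q = 629.710.
Holding P constant, ∂Q/∂Y = 0.024.
η_Y = (∂Q/∂Y)·(Y/Q) = 0.024 × (2800/629.710) = 0.11.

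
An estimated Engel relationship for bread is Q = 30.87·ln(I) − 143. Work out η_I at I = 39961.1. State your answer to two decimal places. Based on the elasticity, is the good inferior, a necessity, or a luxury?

0.17 (necessity)

At I = 39961.1: Q = 184.088.
dQ/dI = 30.87/I = 0.000772501 at this income.
η = (dQ/dI)·(I/Q) = 0.000772501 × (39961.1/184.088) = 0.17.
Since 0 < η < 1, the good is a necessity.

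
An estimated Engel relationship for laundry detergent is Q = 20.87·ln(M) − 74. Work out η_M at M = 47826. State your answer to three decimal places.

0.138

At M = 47826: Q = 150.881.
dQ/dM = 20.87/M = 0.000436374 at this income.
η = (dQ/dM)·(M/Q) = 0.000436374 × (47826/150.881) = 0.138.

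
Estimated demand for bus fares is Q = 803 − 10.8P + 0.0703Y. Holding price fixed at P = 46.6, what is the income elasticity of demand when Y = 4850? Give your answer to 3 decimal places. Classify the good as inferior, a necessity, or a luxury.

At P = 46.6, Y = 4850: Q = 640.675.
Holding P constant, ∂Q/∂Y = 0.0703.
η_Y = (∂Q/∂Y)·(Y/Q) = 0.0703 × (4850/640.675) = 0.532.
Since 0 < η < 1, this is a necessity.

0.532 (necessity)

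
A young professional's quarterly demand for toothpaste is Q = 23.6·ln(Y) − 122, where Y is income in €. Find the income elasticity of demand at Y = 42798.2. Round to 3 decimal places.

0.182

At Y = 42798.2: Q = 129.676.
dQ/dY = 23.6/Y = 0.000551425 at this income.
η = (dQ/dY)·(Y/Q) = 0.000551425 × (42798.2/129.676) = 0.182.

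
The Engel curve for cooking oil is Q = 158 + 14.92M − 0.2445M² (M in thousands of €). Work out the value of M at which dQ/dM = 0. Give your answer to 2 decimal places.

30.51

dQ/dM = 14.92 − 0.489M.
The good is inferior where dQ/dM < 0. Setting dQ/dM = 0 gives M = 14.92 / 0.489 = 30.51.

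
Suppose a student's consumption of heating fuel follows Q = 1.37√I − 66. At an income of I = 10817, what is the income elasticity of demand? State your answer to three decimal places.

At I = 10817: Q = 76.487.
dQ/dI = 1.37/(2√I) = 0.00658623 at this income.
η = (dQ/dI)·(I/Q) = 0.00658623 × (10817/76.487) = 0.931.

0.931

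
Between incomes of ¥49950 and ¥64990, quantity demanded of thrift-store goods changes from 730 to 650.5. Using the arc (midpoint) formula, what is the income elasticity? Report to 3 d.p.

ΔQ = 650.5 − 730 = -79.5; midpoint Q̄ = (730 + 650.5)/2 = 690.25.
ΔI = 64990 − 49950 = 15040; midpoint Ī = (49950 + 64990)/2 = 57470.
η = (ΔQ/Q̄) ÷ (ΔI/Ī) = (-79.5/690.25) ÷ (15040/57470) = -0.440.

-0.440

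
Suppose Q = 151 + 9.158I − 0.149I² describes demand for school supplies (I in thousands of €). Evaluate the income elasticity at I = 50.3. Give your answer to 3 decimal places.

At I = 50.3: Q = 234.6640.
dQ/dI = 9.158 − 0.298I = -5.83140.
η = (dQ/dI)·(I/Q) = -5.83140 × (50.3/234.6640) = -1.250.

-1.250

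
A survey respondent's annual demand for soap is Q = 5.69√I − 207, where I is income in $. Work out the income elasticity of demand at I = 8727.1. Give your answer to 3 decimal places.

At I = 8727.1: Q = 324.554.
dQ/dI = 5.69/(2√I) = 0.0304542 at this income.
η = (dQ/dI)·(I/Q) = 0.0304542 × (8727.1/324.554) = 0.819.

0.819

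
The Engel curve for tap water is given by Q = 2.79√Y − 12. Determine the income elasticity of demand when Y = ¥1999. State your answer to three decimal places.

0.553

At Y = 1999: Q = 112.741.
dQ/dY = 2.79/(2√Y) = 0.0312009 at this income.
η = (dQ/dY)·(Y/Q) = 0.0312009 × (1999/112.741) = 0.553.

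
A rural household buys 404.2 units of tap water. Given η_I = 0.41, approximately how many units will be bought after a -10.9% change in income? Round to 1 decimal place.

%ΔQ ≈ η × %ΔI = 0.41 × (-10.9%) = -4.469%.
New Q ≈ 404.2 × (1 − 0.04469) = 386.1.

386.1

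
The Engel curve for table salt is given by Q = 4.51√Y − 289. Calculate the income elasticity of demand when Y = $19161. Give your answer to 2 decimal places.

0.93

At Y = 19161: Q = 335.289.
dQ/dY = 4.51/(2√Y) = 0.0162906 at this income.
η = (dQ/dY)·(Y/Q) = 0.0162906 × (19161/335.289) = 0.93.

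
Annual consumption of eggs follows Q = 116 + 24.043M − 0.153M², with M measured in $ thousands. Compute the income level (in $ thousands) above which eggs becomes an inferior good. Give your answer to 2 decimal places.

dQ/dM = 24.043 − 0.306M.
The good is inferior where dQ/dM < 0. Setting dQ/dM = 0 gives M = 24.043 / 0.306 = 78.57.

78.57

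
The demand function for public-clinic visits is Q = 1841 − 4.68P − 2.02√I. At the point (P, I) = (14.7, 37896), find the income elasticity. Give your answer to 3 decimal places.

-0.143

At P = 14.7, I = 37896: Q = 1378.973.
Holding P constant, ∂Q/∂I = -2.02/(2√I) = -0.0051883.
η_I = (∂Q/∂I)·(I/Q) = -0.0051883 × (37896/1378.973) = -0.143.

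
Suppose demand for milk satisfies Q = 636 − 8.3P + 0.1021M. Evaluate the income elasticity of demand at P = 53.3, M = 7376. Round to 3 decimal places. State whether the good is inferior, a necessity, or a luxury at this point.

At P = 53.3, M = 7376: Q = 946.700.
Holding P constant, ∂Q/∂M = 0.1021.
η_M = (∂Q/∂M)·(M/Q) = 0.1021 × (7376/946.700) = 0.795.
Since 0 < η < 1, this is a necessity.

0.795 (necessity)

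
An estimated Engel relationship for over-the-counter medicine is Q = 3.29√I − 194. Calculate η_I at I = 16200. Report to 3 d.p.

At I = 16200: Q = 224.749.
dQ/dI = 3.29/(2√I) = 0.0129243 at this income.
η = (dQ/dI)·(I/Q) = 0.0129243 × (16200/224.749) = 0.932.

0.932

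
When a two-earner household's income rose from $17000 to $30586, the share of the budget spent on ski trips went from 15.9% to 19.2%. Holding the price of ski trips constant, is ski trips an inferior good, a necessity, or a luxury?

luxury

The budget share rises as income rises, so η > 1.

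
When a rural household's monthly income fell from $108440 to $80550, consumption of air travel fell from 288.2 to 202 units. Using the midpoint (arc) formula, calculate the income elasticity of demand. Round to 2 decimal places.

1.19

ΔQ = 202 − 288.2 = -86.2; midpoint Q̄ = (288.2 + 202)/2 = 245.1.
ΔI = 80550 − 108440 = -27890; midpoint Ī = (108440 + 80550)/2 = 94495.
η = (ΔQ/Q̄) ÷ (ΔI/Ī) = (-86.2/245.1) ÷ (-27890/94495) = 1.19.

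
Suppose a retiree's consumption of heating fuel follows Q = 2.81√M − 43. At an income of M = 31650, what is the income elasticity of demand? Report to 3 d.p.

At M = 31650: Q = 456.912.
dQ/dM = 2.81/(2√M) = 0.0078975 at this income.
η = (dQ/dM)·(M/Q) = 0.0078975 × (31650/456.912) = 0.547.

0.547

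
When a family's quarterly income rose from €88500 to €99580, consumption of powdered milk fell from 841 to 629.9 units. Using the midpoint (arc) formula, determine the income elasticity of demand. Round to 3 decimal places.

-2.436

ΔQ = 629.9 − 841 = -211.1; midpoint Q̄ = (841 + 629.9)/2 = 735.45.
ΔI = 99580 − 88500 = 11080; midpoint Ī = (88500 + 99580)/2 = 94040.
η = (ΔQ/Q̄) ÷ (ΔI/Ī) = (-211.1/735.45) ÷ (11080/94040) = -2.436.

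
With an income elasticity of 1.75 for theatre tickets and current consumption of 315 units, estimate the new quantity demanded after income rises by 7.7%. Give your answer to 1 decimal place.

357.4

%ΔQ ≈ η × %ΔI = 1.75 × 7.7% = 13.475%.
New Q ≈ 315 × (1 + 0.13475) = 357.4.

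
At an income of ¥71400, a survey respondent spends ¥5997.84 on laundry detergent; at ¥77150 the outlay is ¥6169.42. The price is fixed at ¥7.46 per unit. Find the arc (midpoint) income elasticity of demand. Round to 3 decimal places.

0.364

With a constant price, Q₁ = 5997.84/7.46 = 804.000 and Q₂ = 6169.42/7.46 = 827.000 (equivalently, work directly with expenditure since P cancels).
Midpoint %ΔQ = (6169.42 − 5997.84)/6083.63 = 0.02820; midpoint %ΔI = (77150 − 71400)/74275 = 0.07742.
η = 0.02820 / 0.07742 = 0.364.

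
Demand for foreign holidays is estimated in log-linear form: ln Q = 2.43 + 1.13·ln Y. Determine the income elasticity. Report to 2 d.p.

1.13

In a log-linear demand, the coefficient on ln Y is the income elasticity.
So η = 1.13.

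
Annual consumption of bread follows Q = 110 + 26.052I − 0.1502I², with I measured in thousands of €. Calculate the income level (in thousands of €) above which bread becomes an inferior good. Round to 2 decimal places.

86.72

dQ/dI = 26.052 − 0.3004I.
The good is inferior where dQ/dI < 0. Setting dQ/dI = 0 gives I = 26.052 / 0.3004 = 86.72.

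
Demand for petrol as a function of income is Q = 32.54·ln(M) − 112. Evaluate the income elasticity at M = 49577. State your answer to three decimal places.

At M = 49577: Q = 239.799.
dQ/dM = 32.54/M = 0.000656353 at this income.
η = (dQ/dM)·(M/Q) = 0.000656353 × (49577/239.799) = 0.136.

0.136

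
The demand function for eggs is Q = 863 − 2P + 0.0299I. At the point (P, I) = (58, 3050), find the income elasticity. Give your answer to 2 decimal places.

0.11

At P = 58, I = 3050: Q = 838.195.
Holding P constant, ∂Q/∂I = 0.0299.
η_I = (∂Q/∂I)·(I/Q) = 0.0299 × (3050/838.195) = 0.11.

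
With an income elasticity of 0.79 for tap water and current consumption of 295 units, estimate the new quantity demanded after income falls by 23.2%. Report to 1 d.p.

%ΔQ ≈ η × %ΔI = 0.79 × (-23.2%) = -18.328%.
New Q ≈ 295 × (1 − 0.18328) = 240.9.

240.9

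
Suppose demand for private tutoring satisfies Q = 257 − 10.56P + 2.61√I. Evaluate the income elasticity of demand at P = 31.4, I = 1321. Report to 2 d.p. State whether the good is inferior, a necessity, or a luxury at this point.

2.34 (luxury)

At P = 31.4, I = 1321: Q = 20.278.
Holding P constant, ∂Q/∂I = 2.61/(2√I) = 0.0359053.
η_I = (∂Q/∂I)·(I/Q) = 0.0359053 × (1321/20.278) = 2.34.
Since η > 1, this is a luxury.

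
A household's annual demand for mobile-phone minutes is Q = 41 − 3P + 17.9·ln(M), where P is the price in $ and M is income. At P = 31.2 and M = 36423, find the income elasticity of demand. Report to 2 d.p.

At P = 31.2, M = 36423: Q = 135.403.
Holding P constant, ∂Q/∂M = 17.9/M = 0.000491448.
η_M = (∂Q/∂M)·(M/Q) = 0.000491448 × (36423/135.403) = 0.13.

0.13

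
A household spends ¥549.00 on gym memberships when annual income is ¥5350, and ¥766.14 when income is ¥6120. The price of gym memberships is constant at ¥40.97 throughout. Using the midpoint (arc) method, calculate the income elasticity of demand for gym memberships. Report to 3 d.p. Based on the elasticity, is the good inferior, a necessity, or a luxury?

2.459 (luxury)

With a constant price, Q₁ = 549.00/40.97 = 13.400 and Q₂ = 766.14/40.97 = 18.700 (equivalently, work directly with expenditure since P cancels).
Midpoint %ΔQ = (766.14 − 549.00)/657.57 = 0.33022; midpoint %ΔI = (6120 − 5350)/5735 = 0.13426.
η = 0.33022 / 0.13426 = 2.459.
η > 1 ⇒ luxury.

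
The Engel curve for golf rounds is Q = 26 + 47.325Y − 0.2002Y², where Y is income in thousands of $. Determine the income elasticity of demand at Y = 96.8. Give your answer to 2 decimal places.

At Y = 96.8: Q = 2731.1380.
dQ/dY = 47.325 − 0.4004Y = 8.56628.
η = (dQ/dY)·(Y/Q) = 8.56628 × (96.8/2731.1380) = 0.30.

0.30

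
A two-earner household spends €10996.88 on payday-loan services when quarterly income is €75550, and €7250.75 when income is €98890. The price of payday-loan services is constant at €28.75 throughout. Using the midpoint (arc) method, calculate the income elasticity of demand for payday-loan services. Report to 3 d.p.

With a constant price, Q₁ = 10996.88/28.75 = 382.500 and Q₂ = 7250.75/28.75 = 252.200 (equivalently, work directly with expenditure since P cancels).
Midpoint %ΔQ = (7250.75 − 10996.88)/9123.81 = -0.41059; midpoint %ΔI = (98890 − 75550)/87220 = 0.26760.
η = -0.41059 / 0.26760 = -1.534.

-1.534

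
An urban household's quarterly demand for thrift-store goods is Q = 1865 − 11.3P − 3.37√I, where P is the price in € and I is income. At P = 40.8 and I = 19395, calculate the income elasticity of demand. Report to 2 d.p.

At P = 40.8, I = 19395: Q = 934.634.
Holding P constant, ∂Q/∂I = -3.37/(2√I) = -0.0120992.
η_I = (∂Q/∂I)·(I/Q) = -0.0120992 × (19395/934.634) = -0.25.

-0.25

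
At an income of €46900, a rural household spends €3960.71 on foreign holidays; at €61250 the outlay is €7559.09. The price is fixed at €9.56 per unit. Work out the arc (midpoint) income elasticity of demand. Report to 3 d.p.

2.354

With a constant price, Q₁ = 3960.71/9.56 = 414.300 and Q₂ = 7559.09/9.56 = 790.700 (equivalently, work directly with expenditure since P cancels).
Midpoint %ΔQ = (7559.09 − 3960.71)/5759.90 = 0.62473; midpoint %ΔI = (61250 − 46900)/54075 = 0.26537.
η = 0.62473 / 0.26537 = 2.354.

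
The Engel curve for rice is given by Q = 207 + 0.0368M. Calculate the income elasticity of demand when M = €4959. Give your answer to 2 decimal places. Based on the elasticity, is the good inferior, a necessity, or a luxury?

At M = 4959: Q = 389.491.
dQ/dM = 0.0368.
η = (dQ/dM)·(M/Q) = 0.0368 × (4959/389.491) = 0.47.
Since 0 < η < 1, the good is a necessity.

0.47 (necessity)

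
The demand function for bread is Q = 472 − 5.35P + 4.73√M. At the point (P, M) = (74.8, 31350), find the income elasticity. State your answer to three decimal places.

At P = 74.8, M = 31350: Q = 909.311.
Holding P constant, ∂Q/∂M = 4.73/(2√M) = 0.0133571.
η_M = (∂Q/∂M)·(M/Q) = 0.0133571 × (31350/909.311) = 0.461.

0.461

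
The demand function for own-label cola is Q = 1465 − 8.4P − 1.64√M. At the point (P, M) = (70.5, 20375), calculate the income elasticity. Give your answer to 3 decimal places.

At P = 70.5, M = 20375: Q = 638.705.
Holding P constant, ∂Q/∂M = -1.64/(2√M) = -0.00574467.
η_M = (∂Q/∂M)·(M/Q) = -0.00574467 × (20375/638.705) = -0.183.

-0.183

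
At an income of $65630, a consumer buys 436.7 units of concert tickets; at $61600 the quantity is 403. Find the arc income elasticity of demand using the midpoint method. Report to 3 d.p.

1.267

ΔQ = 403 − 436.7 = -33.7; midpoint Q̄ = (436.7 + 403)/2 = 419.85.
ΔI = 61600 − 65630 = -4030; midpoint Ī = (65630 + 61600)/2 = 63615.
η = (ΔQ/Q̄) ÷ (ΔI/Ī) = (-33.7/419.85) ÷ (-4030/63615) = 1.267.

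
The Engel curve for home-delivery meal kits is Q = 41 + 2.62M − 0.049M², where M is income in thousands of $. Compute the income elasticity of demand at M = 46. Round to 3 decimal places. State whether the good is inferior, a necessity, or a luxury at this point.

-1.502 (inferior good)

At M = 46: Q = 57.8360.
dQ/dM = 2.62 − 0.098M = -1.88800.
η = (dQ/dM)·(M/Q) = -1.88800 × (46/57.8360) = -1.502.
η < 0 ⇒ inferior good.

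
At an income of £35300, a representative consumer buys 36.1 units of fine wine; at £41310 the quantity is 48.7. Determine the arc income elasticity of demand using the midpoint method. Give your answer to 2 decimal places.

1.89

ΔQ = 48.7 − 36.1 = 12.6; midpoint Q̄ = (36.1 + 48.7)/2 = 42.4.
ΔI = 41310 − 35300 = 6010; midpoint Ī = (35300 + 41310)/2 = 38305.
η = (ΔQ/Q̄) ÷ (ΔI/Ī) = (12.6/42.4) ÷ (6010/38305) = 1.89.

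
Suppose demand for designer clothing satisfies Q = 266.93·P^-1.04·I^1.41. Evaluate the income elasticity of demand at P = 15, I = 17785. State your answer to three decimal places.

1.410

For a multiplicative demand Q = A·P^α·I^β, the income elasticity is β everywhere.
Here β = 1.41, so η = 1.410.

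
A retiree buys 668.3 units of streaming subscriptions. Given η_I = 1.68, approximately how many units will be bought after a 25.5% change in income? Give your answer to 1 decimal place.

%ΔQ ≈ η × %ΔI = 1.68 × 25.5% = 42.84%.
New Q ≈ 668.3 × (1 + 0.4284) = 954.6.

954.6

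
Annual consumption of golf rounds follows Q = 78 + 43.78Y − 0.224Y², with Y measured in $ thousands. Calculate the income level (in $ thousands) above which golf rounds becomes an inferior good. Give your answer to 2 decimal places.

dQ/dY = 43.78 − 0.448Y.
The good is inferior where dQ/dY < 0. Setting dQ/dY = 0 gives Y = 43.78 / 0.448 = 97.72.

97.72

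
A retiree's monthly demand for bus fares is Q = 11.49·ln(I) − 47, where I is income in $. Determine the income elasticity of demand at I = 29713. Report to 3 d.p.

0.161

At I = 29713: Q = 71.339.
dQ/dI = 11.49/I = 0.000386699 at this income.
η = (dQ/dI)·(I/Q) = 0.000386699 × (29713/71.339) = 0.161.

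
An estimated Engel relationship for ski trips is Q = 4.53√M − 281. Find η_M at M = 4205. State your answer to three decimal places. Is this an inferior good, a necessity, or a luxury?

11.518 (luxury)

At M = 4205: Q = 12.752.
dQ/dM = 4.53/(2√M) = 0.0349289 at this income.
η = (dQ/dM)·(M/Q) = 0.0349289 × (4205/12.752) = 11.518.
Since η > 1, the good is a luxury.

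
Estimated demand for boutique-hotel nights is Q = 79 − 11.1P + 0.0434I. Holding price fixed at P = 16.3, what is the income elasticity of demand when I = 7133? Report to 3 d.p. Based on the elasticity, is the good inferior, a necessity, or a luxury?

1.491 (luxury)

At P = 16.3, I = 7133: Q = 207.642.
Holding P constant, ∂Q/∂I = 0.0434.
η_I = (∂Q/∂I)·(I/Q) = 0.0434 × (7133/207.642) = 1.491.
Since η > 1, this is a luxury.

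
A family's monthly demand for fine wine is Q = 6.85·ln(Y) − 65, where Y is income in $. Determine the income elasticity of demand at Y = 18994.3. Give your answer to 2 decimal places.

2.76

At Y = 18994.3: Q = 2.485.
dQ/dY = 6.85/Y = 0.000360635 at this income.
η = (dQ/dY)·(Y/Q) = 0.000360635 × (18994.3/2.485) = 2.76.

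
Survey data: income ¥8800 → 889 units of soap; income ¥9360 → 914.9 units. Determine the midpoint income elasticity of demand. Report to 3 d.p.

0.466

ΔQ = 914.9 − 889 = 25.9; midpoint Q̄ = (889 + 914.9)/2 = 901.95.
ΔI = 9360 − 8800 = 560; midpoint Ī = (8800 + 9360)/2 = 9080.
η = (ΔQ/Q̄) ÷ (ΔI/Ī) = (25.9/901.95) ÷ (560/9080) = 0.466.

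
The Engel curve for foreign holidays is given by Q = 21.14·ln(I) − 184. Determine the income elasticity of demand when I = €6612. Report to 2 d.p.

At I = 6612: Q = 1.961.
dQ/dI = 21.14/I = 0.00319722 at this income.
η = (dQ/dI)·(I/Q) = 0.00319722 × (6612/1.961) = 10.78.

10.78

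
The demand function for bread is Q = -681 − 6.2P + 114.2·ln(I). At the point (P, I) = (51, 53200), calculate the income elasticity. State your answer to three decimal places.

0.465

At P = 51, I = 53200: Q = 245.503.
Holding P constant, ∂Q/∂I = 114.2/I = 0.00214662.
η_I = (∂Q/∂I)·(I/Q) = 0.00214662 × (53200/245.503) = 0.465.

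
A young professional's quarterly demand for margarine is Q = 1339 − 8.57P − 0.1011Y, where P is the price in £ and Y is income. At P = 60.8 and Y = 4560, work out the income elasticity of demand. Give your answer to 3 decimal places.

-1.292

At P = 60.8, Y = 4560: Q = 356.928.
Holding P constant, ∂Q/∂Y = −0.1011.
η_Y = (∂Q/∂Y)·(Y/Q) = -0.1011 × (4560/356.928) = -1.292.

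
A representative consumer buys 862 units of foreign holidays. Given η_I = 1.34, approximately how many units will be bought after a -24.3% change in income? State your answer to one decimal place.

581.3

%ΔQ ≈ η × %ΔI = 1.34 × (-24.3%) = -32.562%.
New Q ≈ 862 × (1 − 0.32562) = 581.3.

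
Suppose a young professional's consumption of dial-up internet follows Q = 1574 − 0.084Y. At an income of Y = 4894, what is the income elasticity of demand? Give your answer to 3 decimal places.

-0.354

At Y = 4894: Q = 1162.904.
dQ/dY = −0.084.
η = (dQ/dY)·(Y/Q) = -0.084 × (4894/1162.904) = -0.354.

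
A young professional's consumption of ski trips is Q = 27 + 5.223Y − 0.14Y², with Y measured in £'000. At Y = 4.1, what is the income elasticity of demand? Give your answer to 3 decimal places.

0.363

At Y = 4.1: Q = 46.0609.
dQ/dY = 5.223 − 0.28Y = 4.07500.
η = (dQ/dY)·(Y/Q) = 4.07500 × (4.1/46.0609) = 0.363.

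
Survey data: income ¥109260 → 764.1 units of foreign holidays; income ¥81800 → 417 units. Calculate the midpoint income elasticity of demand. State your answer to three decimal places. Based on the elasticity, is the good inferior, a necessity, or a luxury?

ΔQ = 417 − 764.1 = -347.1; midpoint Q̄ = (764.1 + 417)/2 = 590.55.
ΔI = 81800 − 109260 = -27460; midpoint Ī = (109260 + 81800)/2 = 95530.
η = (ΔQ/Q̄) ÷ (ΔI/Ī) = (-347.1/590.55) ÷ (-27460/95530) = 2.045.
η > 1 ⇒ luxury.

2.045 (luxury)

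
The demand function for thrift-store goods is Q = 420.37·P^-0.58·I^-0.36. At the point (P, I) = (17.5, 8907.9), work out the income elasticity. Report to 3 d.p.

For a multiplicative demand Q = A·P^α·I^β, the income elasticity is β everywhere.
Here β = -0.36, so η = -0.360.

-0.360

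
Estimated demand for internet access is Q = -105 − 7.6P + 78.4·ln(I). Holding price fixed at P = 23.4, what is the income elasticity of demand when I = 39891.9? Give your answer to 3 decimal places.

At P = 23.4, I = 39891.9: Q = 547.724.
Holding P constant, ∂Q/∂I = 78.4/I = 0.00196531.
η_I = (∂Q/∂I)·(I/Q) = 0.00196531 × (39891.9/547.724) = 0.143.

0.143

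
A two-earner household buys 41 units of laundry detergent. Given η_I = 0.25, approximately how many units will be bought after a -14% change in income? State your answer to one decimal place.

%ΔQ ≈ η × %ΔI = 0.25 × (-14%) = -3.5%.
New Q ≈ 41 × (1 − 0.035) = 39.6.

39.6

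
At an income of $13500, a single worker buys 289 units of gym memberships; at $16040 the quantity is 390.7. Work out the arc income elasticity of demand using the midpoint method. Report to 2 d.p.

1.74

ΔQ = 390.7 − 289 = 101.7; midpoint Q̄ = (289 + 390.7)/2 = 339.85.
ΔI = 16040 − 13500 = 2540; midpoint Ī = (13500 + 16040)/2 = 14770.
η = (ΔQ/Q̄) ÷ (ΔI/Ī) = (101.7/339.85) ÷ (2540/14770) = 1.74.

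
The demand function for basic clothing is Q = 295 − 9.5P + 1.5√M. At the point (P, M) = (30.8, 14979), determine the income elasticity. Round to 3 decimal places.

0.494

At P = 30.8, M = 14979: Q = 185.983.
Holding P constant, ∂Q/∂M = 1.5/(2√M) = 0.00612802.
η_M = (∂Q/∂M)·(M/Q) = 0.00612802 × (14979/185.983) = 0.494.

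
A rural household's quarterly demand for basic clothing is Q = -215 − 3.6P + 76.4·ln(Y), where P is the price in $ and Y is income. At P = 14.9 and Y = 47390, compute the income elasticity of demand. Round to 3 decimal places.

At P = 14.9, Y = 47390: Q = 553.895.
Holding P constant, ∂Q/∂Y = 76.4/Y = 0.00161215.
η_Y = (∂Q/∂Y)·(Y/Q) = 0.00161215 × (47390/553.895) = 0.138.

0.138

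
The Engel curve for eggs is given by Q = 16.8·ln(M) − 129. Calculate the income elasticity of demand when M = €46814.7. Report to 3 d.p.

At M = 46814.7: Q = 51.666.
dQ/dM = 16.8/M = 0.000358862 at this income.
η = (dQ/dM)·(M/Q) = 0.000358862 × (46814.7/51.666) = 0.325.

0.325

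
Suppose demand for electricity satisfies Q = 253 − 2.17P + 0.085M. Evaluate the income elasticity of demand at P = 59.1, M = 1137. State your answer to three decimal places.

At P = 59.1, M = 1137: Q = 221.398.
Holding P constant, ∂Q/∂M = 0.085.
η_M = (∂Q/∂M)·(M/Q) = 0.085 × (1137/221.398) = 0.437.

0.437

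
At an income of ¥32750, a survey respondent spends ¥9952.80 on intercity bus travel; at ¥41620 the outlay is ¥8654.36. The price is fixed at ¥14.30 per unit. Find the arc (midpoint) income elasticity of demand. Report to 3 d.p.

With a constant price, Q₁ = 9952.80/14.30 = 696.000 and Q₂ = 8654.36/14.30 = 605.200 (equivalently, work directly with expenditure since P cancels).
Midpoint %ΔQ = (8654.36 − 9952.80)/9303.58 = -0.13956; midpoint %ΔI = (41620 − 32750)/37185 = 0.23854.
η = -0.13956 / 0.23854 = -0.585.

-0.585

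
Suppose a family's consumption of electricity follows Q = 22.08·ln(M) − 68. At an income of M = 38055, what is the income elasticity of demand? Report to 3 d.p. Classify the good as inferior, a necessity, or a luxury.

At M = 38055: Q = 164.873.
dQ/dM = 22.08/M = 0.000580213 at this income.
η = (dQ/dM)·(M/Q) = 0.000580213 × (38055/164.873) = 0.134.
Since 0 < η < 1, the good is a necessity.

0.134 (necessity)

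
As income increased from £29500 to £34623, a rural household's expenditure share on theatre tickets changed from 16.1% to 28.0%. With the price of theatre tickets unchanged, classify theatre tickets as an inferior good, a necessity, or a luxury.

luxury

The budget share rises as income rises, so η > 1.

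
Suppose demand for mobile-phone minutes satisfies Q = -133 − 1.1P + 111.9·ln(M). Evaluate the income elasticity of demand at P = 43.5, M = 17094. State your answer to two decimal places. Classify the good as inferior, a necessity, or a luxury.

At P = 43.5, M = 17094: Q = 909.781.
Holding P constant, ∂Q/∂M = 111.9/M = 0.00654616.
η_M = (∂Q/∂M)·(M/Q) = 0.00654616 × (17094/909.781) = 0.12.
Since 0 < η < 1, this is a necessity.

0.12 (necessity)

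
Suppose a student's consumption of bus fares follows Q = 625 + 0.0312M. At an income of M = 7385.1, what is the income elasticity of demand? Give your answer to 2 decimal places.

0.27

At M = 7385.1: Q = 855.415.
dQ/dM = 0.0312.
η = (dQ/dM)·(M/Q) = 0.0312 × (7385.1/855.415) = 0.27.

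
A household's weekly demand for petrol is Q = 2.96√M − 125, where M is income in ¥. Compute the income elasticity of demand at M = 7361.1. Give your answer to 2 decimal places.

At M = 7361.1: Q = 128.959.
dQ/dM = 2.96/(2√M) = 0.01725 at this income.
η = (dQ/dM)·(M/Q) = 0.01725 × (7361.1/128.959) = 0.98.

0.98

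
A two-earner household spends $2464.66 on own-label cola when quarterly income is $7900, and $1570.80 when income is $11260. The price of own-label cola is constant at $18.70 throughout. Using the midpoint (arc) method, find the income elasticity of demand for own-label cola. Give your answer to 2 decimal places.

-1.26

With a constant price, Q₁ = 2464.66/18.70 = 131.800 and Q₂ = 1570.80/18.70 = 84.000 (equivalently, work directly with expenditure since P cancels).
Midpoint %ΔQ = (1570.80 − 2464.66)/2017.73 = -0.44300; midpoint %ΔI = (11260 − 7900)/9580 = 0.35073.
η = -0.44300 / 0.35073 = -1.26.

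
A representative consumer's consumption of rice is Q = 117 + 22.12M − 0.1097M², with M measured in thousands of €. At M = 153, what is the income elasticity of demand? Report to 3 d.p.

At M = 153: Q = 933.3927.
dQ/dM = 22.12 − 0.2194M = -11.44820.
η = (dQ/dM)·(M/Q) = -11.44820 × (153/933.3927) = -1.877.

-1.877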